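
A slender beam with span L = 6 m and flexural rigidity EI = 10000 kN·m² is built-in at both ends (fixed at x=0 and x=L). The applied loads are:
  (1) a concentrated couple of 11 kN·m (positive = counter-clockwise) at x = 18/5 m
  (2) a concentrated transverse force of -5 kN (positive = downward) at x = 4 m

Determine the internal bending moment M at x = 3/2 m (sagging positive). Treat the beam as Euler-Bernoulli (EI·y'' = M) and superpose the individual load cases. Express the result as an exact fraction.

Load 1 — applied couple M₀=11 kN·m at a=18/5 m (b=L-a=12/5):
  M_1 = R_Ax - M_A  [x≤a] with R_A=66/25, M_A=88/25 = (66/25)·(3/2) - (88/25) = 11/25 kN·m
Load 2 — point force P=-5 kN at a=4 m (b=L-a=2):
  M_2 = Pb²(3a+b)x/L³ - Pab²/L²  [x≤a] = (-5)·2²·(3·4+2)·(3/2)/6³ - (-5)·4·2²/6² = 5/18 kN·m
Superposition: M = Σ M_i = 323/450 kN·m ≈ 0.717778 kN·m

M(3/2) = 323/450 kN·m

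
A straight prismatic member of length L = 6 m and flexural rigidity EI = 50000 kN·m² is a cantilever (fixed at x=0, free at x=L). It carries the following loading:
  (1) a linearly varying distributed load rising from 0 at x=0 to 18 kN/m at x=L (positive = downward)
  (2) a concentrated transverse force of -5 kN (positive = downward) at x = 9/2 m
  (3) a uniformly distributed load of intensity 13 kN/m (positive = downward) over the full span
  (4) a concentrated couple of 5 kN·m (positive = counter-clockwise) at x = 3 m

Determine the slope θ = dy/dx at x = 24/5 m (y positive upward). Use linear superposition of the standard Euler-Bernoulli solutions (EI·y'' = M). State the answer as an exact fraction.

Load 1 — triangular load w₀=18 kN/m (0→w₀ over full span):
  θ_1 = (w₀Lx²/4-w₀L²x/3-w₀x⁴/(24L))/EI = (18·6·(24/5)²/4-18·6²·(24/5)/3-18·(24/5)⁴/(24·6))/50000 = -18792/1953125 rad
Load 2 — point force P=-5 kN at a=9/2 m (b=L-a=3/2):
  θ_2 = -Pa²/(2EI)  [x>a] = -(-5)·(9/2)²/(2·50000) = 81/80000 rad
Load 3 — uniform load w=13 kN/m over full span:
  θ_3 = -wx(x²-3Lx+3L²)/(6EI) = -13·(24/5)·((24/5)²-3·6·(24/5)+3·6²)/(6·50000) = -3627/390625 rad
Load 4 — applied couple M₀=5 kN·m at a=3 m (b=L-a=3):
  θ_4 = M₀a/EI  [x>a] = 5·3/50000 = 3/10000 rad
Superposition: θ = Σ θ_i = -4398531/250000000 rad ≈ -0.017594 rad

θ(24/5) = -4398531/250000000 rad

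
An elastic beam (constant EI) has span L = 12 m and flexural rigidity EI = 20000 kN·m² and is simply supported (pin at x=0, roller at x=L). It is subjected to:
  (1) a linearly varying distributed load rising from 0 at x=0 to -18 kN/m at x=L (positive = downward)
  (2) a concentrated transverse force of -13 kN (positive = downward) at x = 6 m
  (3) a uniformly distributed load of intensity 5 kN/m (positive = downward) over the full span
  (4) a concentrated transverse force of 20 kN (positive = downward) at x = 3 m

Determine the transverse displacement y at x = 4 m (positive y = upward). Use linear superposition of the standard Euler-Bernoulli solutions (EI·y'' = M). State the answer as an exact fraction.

y(4) = 1/25 m

Load 1 — triangular load w₀=-18 kN/m (0→w₀ over full span):
  y_1 = -w₀x(7L⁴-10L²x²+3x⁴)/(360LEI) = -(-18)·4·(7·12⁴-10·12²·4²+3·4⁴)/(360·12·20000) = 64/625 m
Load 2 — point force P=-13 kN at a=6 m (b=L-a=6):
  y_2 = -Pbx(L²-b²-x²)/(6LEI)  [x≤a] = -(-13)·6·4·(12²-6²-4²)/(6·12·20000) = 299/15000 m
Load 3 — uniform load w=5 kN/m over full span:
  y_3 = -wx(L³-2Lx²+x³)/(24EI) = -5·4·(12³-2·12·4²+4³)/(24·20000) = -22/375 m
Load 4 — point force P=20 kN at a=3 m (b=L-a=9):
  y_4 = -Pa(L-x)(2Lx-a²-x²)/(6LEI)  [x>a] = -20·3·(12-4)·(2·12·4-3²-4²)/(6·12·20000) = -71/3000 m
Superposition: y = Σ y_i = 1/25 m ≈ 0.040000 m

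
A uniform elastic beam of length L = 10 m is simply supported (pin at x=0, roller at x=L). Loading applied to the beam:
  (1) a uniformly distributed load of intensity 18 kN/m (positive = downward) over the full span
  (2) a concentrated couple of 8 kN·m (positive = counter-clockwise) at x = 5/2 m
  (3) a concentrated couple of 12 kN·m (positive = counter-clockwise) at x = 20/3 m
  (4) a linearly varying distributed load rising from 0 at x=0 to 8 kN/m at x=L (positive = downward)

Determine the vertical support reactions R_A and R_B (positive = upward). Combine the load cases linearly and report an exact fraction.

R_A = 316/3 kN, R_B = 344/3 kN

Load 1 — uniform load w=18 kN/m over full span:
  R_A = wL/2 = 18·10/2 = 90 kN
  R_B = wL/2 = 18·10/2 = 90 kN
Load 2 — applied couple M₀=8 kN·m at a=5/2 m (b=L-a=15/2):
  R_A = M₀/L = 8/10 = 4/5 kN
  R_B = -M₀/L = -8/10 = -4/5 kN
Load 3 — applied couple M₀=12 kN·m at a=20/3 m (b=L-a=10/3):
  R_A = M₀/L = 12/10 = 6/5 kN
  R_B = -M₀/L = -12/10 = -6/5 kN
Load 4 — triangular load w₀=8 kN/m (0→w₀ over full span):
  R_A = w₀L/6 = 8·10/6 = 40/3 kN
  R_B = w₀L/3 = 8·10/3 = 80/3 kN
Superposition: R_A = 316/3 kN, R_B = 344/3 kN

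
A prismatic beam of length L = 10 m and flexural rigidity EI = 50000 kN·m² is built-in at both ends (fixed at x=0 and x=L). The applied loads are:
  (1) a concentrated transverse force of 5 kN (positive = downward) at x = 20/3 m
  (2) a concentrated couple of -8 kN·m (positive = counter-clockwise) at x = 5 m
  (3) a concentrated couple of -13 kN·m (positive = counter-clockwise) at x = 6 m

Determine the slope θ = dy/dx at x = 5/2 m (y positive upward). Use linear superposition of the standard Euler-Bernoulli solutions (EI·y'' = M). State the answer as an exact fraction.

Load 1 — point force P=5 kN at a=20/3 m (b=L-a=10/3):
  θ_1 = -Pb²x(2aL-(3a+b)x)/(2L³EI)  [x≤a] = -5·(10/3)²·(5/2)·(2·(20/3)·10-(3·(20/3)+(10/3))·(5/2))/(2·10³·50000) = -1/9600 rad
Load 2 — applied couple M₀=-8 kN·m at a=5 m (b=L-a=5):
  θ_2 = (R_Ax²/2 - M_Ax)/EI  [x≤a] with R_A=-6/5, M_A=-2 = ((-6/5)·(5/2)²/2 - (-2)·(5/2))/50000 = 1/40000 rad
Load 3 — applied couple M₀=-13 kN·m at a=6 m (b=L-a=4):
  θ_3 = (R_Ax²/2 - M_Ax)/EI  [x≤a] with R_A=-234/125, M_A=-104/25 = ((-234/125)·(5/2)²/2 - (-104/25)·(5/2))/50000 = 91/1000000 rad
Superposition: θ = Σ θ_i = 71/6000000 rad ≈ 0.000012 rad

θ(5/2) = 71/6000000 rad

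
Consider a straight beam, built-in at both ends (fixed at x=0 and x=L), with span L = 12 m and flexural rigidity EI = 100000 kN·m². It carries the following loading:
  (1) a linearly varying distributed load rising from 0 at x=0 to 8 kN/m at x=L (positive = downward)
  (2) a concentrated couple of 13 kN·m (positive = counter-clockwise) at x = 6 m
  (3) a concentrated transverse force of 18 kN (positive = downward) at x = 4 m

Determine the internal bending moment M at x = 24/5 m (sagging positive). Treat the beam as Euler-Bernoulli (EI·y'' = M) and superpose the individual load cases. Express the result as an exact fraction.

M(24/5) = 20291/500 kN·m

Load 1 — triangular load w₀=8 kN/m (0→w₀ over full span):
  M_1 = 3w₀Lx/20 - w₀L²/30 - w₀x³/(6L) = 3·8·12·(24/5)/20 - 8·12²/30 - 8·(24/5)³/(6·12) = 2304/125 kN·m
Load 2 — applied couple M₀=13 kN·m at a=6 m (b=L-a=6):
  M_2 = R_Ax - M_A  [x≤a] with R_A=13/8, M_A=13/4 = (13/8)·(24/5) - (13/4) = 91/20 kN·m
Load 3 — point force P=18 kN at a=4 m (b=L-a=8):
  M_3 = Pa²(a+3b)(L-x)/L³ - Pa²b/L²  [x>a] = 18·4²·(4+3·8)·(12-(24/5))/12³ - 18·4²·8/12² = 88/5 kN·m
Superposition: M = Σ M_i = 20291/500 kN·m ≈ 40.582000 kN·m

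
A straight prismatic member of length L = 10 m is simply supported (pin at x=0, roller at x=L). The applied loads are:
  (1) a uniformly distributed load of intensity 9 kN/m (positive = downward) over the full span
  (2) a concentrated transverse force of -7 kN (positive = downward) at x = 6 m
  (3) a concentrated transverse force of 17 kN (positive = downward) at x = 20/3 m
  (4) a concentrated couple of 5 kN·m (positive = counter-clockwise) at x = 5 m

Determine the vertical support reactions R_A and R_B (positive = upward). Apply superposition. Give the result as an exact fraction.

R_A = 1451/30 kN, R_B = 1549/30 kN

Load 1 — uniform load w=9 kN/m over full span:
  R_A = wL/2 = 9·10/2 = 45 kN
  R_B = wL/2 = 9·10/2 = 45 kN
Load 2 — point force P=-7 kN at a=6 m (b=L-a=4):
  R_A = Pb/L = (-7)·4/10 = -14/5 kN
  R_B = Pa/L = (-7)·6/10 = -21/5 kN
Load 3 — point force P=17 kN at a=20/3 m (b=L-a=10/3):
  R_A = Pb/L = 17·(10/3)/10 = 17/3 kN
  R_B = Pa/L = 17·(20/3)/10 = 34/3 kN
Load 4 — applied couple M₀=5 kN·m at a=5 m (b=L-a=5):
  R_A = M₀/L = 5/10 = 1/2 kN
  R_B = -M₀/L = -5/10 = -1/2 kN
Superposition: R_A = 1451/30 kN, R_B = 1549/30 kN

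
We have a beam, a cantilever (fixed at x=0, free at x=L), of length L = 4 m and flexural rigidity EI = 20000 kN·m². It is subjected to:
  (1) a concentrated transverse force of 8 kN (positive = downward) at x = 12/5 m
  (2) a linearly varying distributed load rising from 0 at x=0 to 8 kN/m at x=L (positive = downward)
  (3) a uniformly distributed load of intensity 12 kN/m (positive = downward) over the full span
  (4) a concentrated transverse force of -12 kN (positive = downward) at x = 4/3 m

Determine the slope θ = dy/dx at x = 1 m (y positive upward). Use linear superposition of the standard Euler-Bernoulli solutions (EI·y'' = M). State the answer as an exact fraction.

θ(1) = -2279/400000 rad

Load 1 — point force P=8 kN at a=12/5 m (b=L-a=8/5):
  θ_1 = -Px(2a-x)/(2EI)  [x≤a] = -8·1·(2·(12/5)-1)/(2·20000) = -19/25000 rad
Load 2 — triangular load w₀=8 kN/m (0→w₀ over full span):
  θ_2 = (w₀Lx²/4-w₀L²x/3-w₀x⁴/(24L))/EI = (8·4·1²/4-8·4²·1/3-8·1⁴/(24·4))/20000 = -139/80000 rad
Load 3 — uniform load w=12 kN/m over full span:
  θ_3 = -wx(x²-3Lx+3L²)/(6EI) = -12·1·(1²-3·4·1+3·4²)/(6·20000) = -37/10000 rad
Load 4 — point force P=-12 kN at a=4/3 m (b=L-a=8/3):
  θ_4 = -Px(2a-x)/(2EI)  [x≤a] = -(-12)·1·(2·(4/3)-1)/(2·20000) = 1/2000 rad
Superposition: θ = Σ θ_i = -2279/400000 rad ≈ -0.005698 rad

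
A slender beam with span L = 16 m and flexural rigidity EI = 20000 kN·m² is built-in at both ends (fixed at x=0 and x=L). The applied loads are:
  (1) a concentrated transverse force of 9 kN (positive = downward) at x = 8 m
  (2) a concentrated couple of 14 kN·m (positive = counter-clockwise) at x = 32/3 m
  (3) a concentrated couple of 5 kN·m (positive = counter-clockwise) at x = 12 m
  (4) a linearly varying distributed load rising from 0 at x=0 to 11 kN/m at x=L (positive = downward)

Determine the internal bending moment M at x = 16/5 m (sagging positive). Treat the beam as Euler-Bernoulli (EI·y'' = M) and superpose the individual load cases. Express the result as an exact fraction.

Load 1 — point force P=9 kN at a=8 m (b=L-a=8):
  M_1 = Pb²(3a+b)x/L³ - Pab²/L²  [x≤a] = 9·8²·(3·8+8)·(16/5)/16³ - 9·8·8²/16² = -18/5 kN·m
Load 2 — applied couple M₀=14 kN·m at a=32/3 m (b=L-a=16/3):
  M_2 = R_Ax - M_A  [x≤a] with R_A=7/6, M_A=14/3 = (7/6)·(16/5) - (14/3) = -14/15 kN·m
Load 3 — applied couple M₀=5 kN·m at a=12 m (b=L-a=4):
  M_3 = R_Ax - M_A  [x≤a] with R_A=45/128, M_A=25/16 = (45/128)·(16/5) - (25/16) = -7/16 kN·m
Load 4 — triangular load w₀=11 kN/m (0→w₀ over full span):
  M_4 = 3w₀Lx/20 - w₀L²/30 - w₀x³/(6L) = 3·11·16·(16/5)/20 - 11·16²/30 - 11·(16/5)³/(6·16) = -4928/375 kN·m
Superposition: M = Σ M_i = -108673/6000 kN·m ≈ -18.112167 kN·m

M(16/5) = -108673/6000 kN·m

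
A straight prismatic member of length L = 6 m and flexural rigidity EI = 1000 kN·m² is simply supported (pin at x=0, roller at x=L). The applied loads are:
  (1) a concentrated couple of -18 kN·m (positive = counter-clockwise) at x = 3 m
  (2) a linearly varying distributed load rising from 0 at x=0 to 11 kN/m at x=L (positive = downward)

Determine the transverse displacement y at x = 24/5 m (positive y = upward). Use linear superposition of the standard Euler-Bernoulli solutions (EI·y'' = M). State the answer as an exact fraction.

y(24/5) = -976131/15625000 m

Load 1 — applied couple M₀=-18 kN·m at a=3 m (b=L-a=3):
  y_1 = (M₀x³/(6L)-M₀(x-a)²/2+C₁x)/EI  [x>a] with C₁=M₀(3b²-L²)/(6L)=9/2 = ((-18)·(24/5)³/(6·6)-(-18)·((24/5)-3)²/2+(9/2)·(24/5))/1000 = -567/125000 m
Load 2 — triangular load w₀=11 kN/m (0→w₀ over full span):
  y_2 = -w₀x(7L⁴-10L²x²+3x⁴)/(360LEI) = -11·(24/5)·(7·6⁴-10·6²·(24/5)²+3·(24/5)⁴)/(360·6·1000) = -113157/1953125 m
Superposition: y = Σ y_i = -976131/15625000 m ≈ -0.062472 m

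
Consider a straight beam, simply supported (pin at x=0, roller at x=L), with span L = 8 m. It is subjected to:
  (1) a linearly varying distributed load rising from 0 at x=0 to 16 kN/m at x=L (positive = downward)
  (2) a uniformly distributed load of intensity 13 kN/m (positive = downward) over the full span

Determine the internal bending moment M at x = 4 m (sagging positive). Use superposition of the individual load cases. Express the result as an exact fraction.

M(4) = 168 kN·m

Load 1 — triangular load w₀=16 kN/m (0→w₀ over full span):
  M_1 = w₀Lx/6 - w₀x³/(6L) = 16·8·4/6 - 16·4³/(6·8) = 64 kN·m
Load 2 — uniform load w=13 kN/m over full span:
  M_2 = wx(L-x)/2 = 13·4·(8-4)/2 = 104 kN·m
Superposition: M = Σ M_i = 168 kN·m ≈ 168.000000 kN·m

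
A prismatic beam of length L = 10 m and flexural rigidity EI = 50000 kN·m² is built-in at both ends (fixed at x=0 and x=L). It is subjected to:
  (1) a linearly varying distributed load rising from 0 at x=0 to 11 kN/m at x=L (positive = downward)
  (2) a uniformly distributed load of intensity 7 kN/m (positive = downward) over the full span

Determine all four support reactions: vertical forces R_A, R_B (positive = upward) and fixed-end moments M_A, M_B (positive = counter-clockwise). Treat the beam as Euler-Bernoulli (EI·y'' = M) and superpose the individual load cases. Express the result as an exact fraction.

Load 1 — triangular load w₀=11 kN/m (0→w₀ over full span):
  R_A = 3w₀L/20 = 3·11·10/20 = 33/2 kN
  M_A = w₀L²/30 = 11·10²/30 = 110/3 kN·m
  R_B = 7w₀L/20 = 7·11·10/20 = 77/2 kN
  M_B = -w₀L²/20 = -11·10²/20 = -55 kN·m
Load 2 — uniform load w=7 kN/m over full span:
  R_A = wL/2 = 7·10/2 = 35 kN
  M_A = wL²/12 = 7·10²/12 = 175/3 kN·m
  R_B = wL/2 = 7·10/2 = 35 kN
  M_B = -wL²/12 = -7·10²/12 = -175/3 kN·m
Superposition: R_A = 103/2 kN, M_A = 95 kN·m, R_B = 147/2 kN, M_B = -340/3 kN·m

R_A = 103/2 kN, M_A = 95 kN·m, R_B = 147/2 kN, M_B = -340/3 kN·m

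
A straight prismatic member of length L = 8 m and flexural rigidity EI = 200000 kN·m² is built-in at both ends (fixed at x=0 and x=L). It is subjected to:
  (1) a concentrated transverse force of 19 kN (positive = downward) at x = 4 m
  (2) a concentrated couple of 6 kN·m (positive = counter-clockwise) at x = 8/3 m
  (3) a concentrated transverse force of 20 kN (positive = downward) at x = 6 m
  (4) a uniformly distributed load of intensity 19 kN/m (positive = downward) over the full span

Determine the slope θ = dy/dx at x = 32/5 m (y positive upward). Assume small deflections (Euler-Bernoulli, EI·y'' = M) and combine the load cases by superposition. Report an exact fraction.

Load 1 — point force P=19 kN at a=4 m (b=L-a=4):
  θ_1 = Pa²(L-x)(2bL-(3b+a)(L-x))/(2L³EI)  [x>a] = 19·4²·(8-(32/5))·(2·4·8-(3·4+4)·(8-(32/5)))/(2·8³·200000) = 57/625000 rad
Load 2 — applied couple M₀=6 kN·m at a=8/3 m (b=L-a=16/3):
  θ_2 = (R_Ax²/2 - M_Ax - M₀(x-a))/EI  [x>a] with R_A=1, M_A=0 = (1·(32/5)²/2 - 0·(32/5) - 6·((32/5)-(8/3)))/200000 = -3/312500 rad
Load 3 — point force P=20 kN at a=6 m (b=L-a=2):
  θ_3 = Pa²(L-x)(2bL-(3b+a)(L-x))/(2L³EI)  [x>a] = 20·6²·(8-(32/5))·(2·2·8-(3·2+6)·(8-(32/5)))/(2·8³·200000) = 9/125000 rad
Load 4 — uniform load w=19 kN/m over full span:
  θ_4 = -wx(L-x)(L-2x)/(12EI) = -19·(32/5)·(8-(32/5))·(8-2·(32/5))/(12·200000) = 152/390625 rad
Superposition: θ = Σ θ_i = 212/390625 rad ≈ 0.000543 rad

θ(32/5) = 212/390625 rad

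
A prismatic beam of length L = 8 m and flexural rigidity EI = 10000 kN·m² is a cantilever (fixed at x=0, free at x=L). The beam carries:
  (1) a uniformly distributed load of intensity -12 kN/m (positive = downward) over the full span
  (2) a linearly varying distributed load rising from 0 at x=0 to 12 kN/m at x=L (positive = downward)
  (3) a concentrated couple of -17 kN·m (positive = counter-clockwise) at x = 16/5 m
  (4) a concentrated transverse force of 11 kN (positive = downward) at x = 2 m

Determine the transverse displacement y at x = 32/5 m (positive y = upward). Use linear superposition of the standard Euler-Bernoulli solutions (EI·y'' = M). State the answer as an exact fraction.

Load 1 — uniform load w=-12 kN/m over full span:
  y_1 = -wx²(x²-4Lx+6L²)/(24EI) = -(-12)·(32/5)²·((32/5)²-4·8·(32/5)+6·8²)/(24·10000) = 176128/390625 m
Load 2 — triangular load w₀=12 kN/m (0→w₀ over full span):
  y_2 = (w₀Lx³/12-w₀L²x²/6-w₀x⁵/(120L))/EI = (12·8·(32/5)³/12-12·8²·(32/5)²/6-12·(32/5)⁵/(120·8))/10000 = -3203072/9765625 m
Load 3 — applied couple M₀=-17 kN·m at a=16/5 m (b=L-a=24/5):
  y_3 = M₀a(2x-a)/(2EI)  [x>a] = (-17)·(16/5)·(2·(32/5)-(16/5))/(2·10000) = -408/15625 m
Load 4 — point force P=11 kN at a=2 m (b=L-a=6):
  y_4 = -Pa²(3x-a)/(6EI)  [x>a] = -11·2²·(3·(32/5)-2)/(6·10000) = -473/37500 m
Superposition: y = Σ y_i = 9863411/117187500 m ≈ 0.084168 m

y(32/5) = 9863411/117187500 m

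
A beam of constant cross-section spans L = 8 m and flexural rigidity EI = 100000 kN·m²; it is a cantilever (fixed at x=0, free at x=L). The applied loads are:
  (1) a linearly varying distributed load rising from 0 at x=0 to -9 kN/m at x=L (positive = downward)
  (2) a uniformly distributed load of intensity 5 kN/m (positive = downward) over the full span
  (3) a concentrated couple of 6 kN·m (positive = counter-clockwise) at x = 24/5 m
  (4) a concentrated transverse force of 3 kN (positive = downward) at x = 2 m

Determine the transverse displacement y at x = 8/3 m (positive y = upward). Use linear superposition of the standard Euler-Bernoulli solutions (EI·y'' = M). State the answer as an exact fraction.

Load 1 — triangular load w₀=-9 kN/m (0→w₀ over full span):
  y_1 = (w₀Lx³/12-w₀L²x²/6-w₀x⁵/(120L))/EI = ((-9)·8·(8/3)³/12-(-9)·8²·(8/3)²/6-(-9)·(8/3)⁵/(120·8))/100000 = 7216/1265625 m
Load 2 — uniform load w=5 kN/m over full span:
  y_2 = -wx²(x²-4Lx+6L²)/(24EI) = -5·(8/3)²·((8/3)²-4·8·(8/3)+6·8²)/(24·100000) = -688/151875 m
Load 3 — applied couple M₀=6 kN·m at a=24/5 m (b=L-a=16/5):
  y_3 = M₀x²/(2EI)  [x≤a] = 6·(8/3)²/(2·100000) = 2/9375 m
Load 4 — point force P=3 kN at a=2 m (b=L-a=6):
  y_4 = -Pa²(3x-a)/(6EI)  [x>a] = -3·2²·(3·(8/3)-2)/(6·100000) = -3/25000 m
Superposition: y = Σ y_i = 38419/30375000 m ≈ 0.001265 m

y(8/3) = 38419/30375000 m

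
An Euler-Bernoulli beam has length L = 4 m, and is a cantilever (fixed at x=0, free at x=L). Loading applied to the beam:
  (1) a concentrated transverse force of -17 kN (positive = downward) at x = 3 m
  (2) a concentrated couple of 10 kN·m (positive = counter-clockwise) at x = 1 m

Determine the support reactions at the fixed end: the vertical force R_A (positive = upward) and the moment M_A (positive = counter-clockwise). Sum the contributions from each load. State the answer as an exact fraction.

Load 1 — point force P=-17 kN at a=3 m (b=L-a=1):
  R_A = P = (-17) = -17 kN
  M_A = Pa = (-17)·3 = -51 kN·m
Load 2 — applied couple M₀=10 kN·m at a=1 m (b=L-a=3):
  R_A = 0 kN
  M_A = -M₀ = -10 kN·m
Superposition: R_A = -17 kN, M_A = -61 kN·m

R_A = -17 kN, M_A = -61 kN·m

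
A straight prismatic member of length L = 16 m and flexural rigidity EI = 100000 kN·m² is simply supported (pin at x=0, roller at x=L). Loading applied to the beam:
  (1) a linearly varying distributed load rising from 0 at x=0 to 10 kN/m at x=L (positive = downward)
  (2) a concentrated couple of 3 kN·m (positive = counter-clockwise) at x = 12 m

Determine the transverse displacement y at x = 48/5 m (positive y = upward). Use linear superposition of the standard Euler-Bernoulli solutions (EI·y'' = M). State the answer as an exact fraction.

Load 1 — triangular load w₀=10 kN/m (0→w₀ over full span):
  y_1 = -w₀x(7L⁴-10L²x²+3x⁴)/(360LEI) = -10·(48/5)·(7·16⁴-10·16²·(48/5)²+3·(48/5)⁴)/(360·16·100000) = -1212416/29296875 m
Load 2 — applied couple M₀=3 kN·m at a=12 m (b=L-a=4):
  y_2 = (M₀x³/(6L)+C₁x)/EI  [x≤a] with C₁=M₀(3b²-L²)/(6L)=-13/2 = (3·(48/5)³/(6·16)+(-13/2)·(48/5))/100000 = -543/1562500 m
Superposition: y = Σ y_i = -4890389/117187500 m ≈ -0.041731 m

y(48/5) = -4890389/117187500 m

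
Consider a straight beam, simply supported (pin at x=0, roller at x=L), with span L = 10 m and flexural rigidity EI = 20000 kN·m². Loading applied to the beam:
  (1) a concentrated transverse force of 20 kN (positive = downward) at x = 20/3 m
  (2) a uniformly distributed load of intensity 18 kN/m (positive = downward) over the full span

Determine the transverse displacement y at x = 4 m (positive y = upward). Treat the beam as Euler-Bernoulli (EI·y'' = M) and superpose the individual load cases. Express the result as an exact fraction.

y(4) = -25879/202500 m

Load 1 — point force P=20 kN at a=20/3 m (b=L-a=10/3):
  y_1 = -Pbx(L²-b²-x²)/(6LEI)  [x≤a] = -20·(10/3)·4·(10²-(10/3)²-4²)/(6·10·20000) = -164/10125 m
Load 2 — uniform load w=18 kN/m over full span:
  y_2 = -wx(L³-2Lx²+x³)/(24EI) = -18·4·(10³-2·10·4²+4³)/(24·20000) = -279/2500 m
Superposition: y = Σ y_i = -25879/202500 m ≈ -0.127798 m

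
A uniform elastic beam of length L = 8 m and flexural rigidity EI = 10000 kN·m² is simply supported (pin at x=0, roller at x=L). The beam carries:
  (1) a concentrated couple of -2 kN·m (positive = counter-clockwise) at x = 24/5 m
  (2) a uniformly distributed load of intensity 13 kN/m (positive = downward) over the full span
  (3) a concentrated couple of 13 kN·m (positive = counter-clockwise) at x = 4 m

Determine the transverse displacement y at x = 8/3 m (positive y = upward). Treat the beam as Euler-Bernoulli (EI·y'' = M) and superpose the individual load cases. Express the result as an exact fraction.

Load 1 — applied couple M₀=-2 kN·m at a=24/5 m (b=L-a=16/5):
  y_1 = (M₀x³/(6L)+C₁x)/EI  [x≤a] with C₁=M₀(3b²-L²)/(6L)=104/75 = ((-2)·(8/3)³/(6·8)+(104/75)·(8/3))/10000 = 368/1265625 m
Load 2 — uniform load w=13 kN/m over full span:
  y_2 = -wx(L³-2Lx²+x³)/(24EI) = -13·(8/3)·(8³-2·8·(8/3)²+(8/3)³)/(24·10000) = -9152/151875 m
Load 3 — applied couple M₀=13 kN·m at a=4 m (b=L-a=4):
  y_3 = (M₀x³/(6L)+C₁x)/EI  [x≤a] with C₁=M₀(3b²-L²)/(6L)=-13/3 = (13·(8/3)³/(6·8)+(-13/3)·(8/3))/10000 = -13/20250 m
Superposition: y = Σ y_i = -460267/7593750 m ≈ -0.060611 m

y(8/3) = -460267/7593750 m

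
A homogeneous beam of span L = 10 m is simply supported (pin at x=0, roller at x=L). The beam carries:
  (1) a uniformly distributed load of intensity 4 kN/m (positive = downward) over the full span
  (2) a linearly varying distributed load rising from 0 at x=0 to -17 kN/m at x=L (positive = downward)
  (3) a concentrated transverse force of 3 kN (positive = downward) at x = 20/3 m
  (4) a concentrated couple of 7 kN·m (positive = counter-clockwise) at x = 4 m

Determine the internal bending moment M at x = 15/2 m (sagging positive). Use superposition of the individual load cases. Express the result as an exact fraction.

Load 1 — uniform load w=4 kN/m over full span:
  M_1 = wx(L-x)/2 = 4·(15/2)·(10-(15/2))/2 = 75/2 kN·m
Load 2 — triangular load w₀=-17 kN/m (0→w₀ over full span):
  M_2 = w₀Lx/6 - w₀x³/(6L) = (-17)·10·(15/2)/6 - (-17)·(15/2)³/(6·10) = -2975/32 kN·m
Load 3 — point force P=3 kN at a=20/3 m (b=L-a=10/3):
  M_3 = Pa(L-x)/L  [x>a] = 3·(20/3)·(10-(15/2))/10 = 5 kN·m
Load 4 — applied couple M₀=7 kN·m at a=4 m (b=L-a=6):
  M_4 = M₀x/L - M₀  [x>a] = 7·(15/2)/10 - 7 = -7/4 kN·m
Superposition: M = Σ M_i = -1671/32 kN·m ≈ -52.218750 kN·m

M(15/2) = -1671/32 kN·m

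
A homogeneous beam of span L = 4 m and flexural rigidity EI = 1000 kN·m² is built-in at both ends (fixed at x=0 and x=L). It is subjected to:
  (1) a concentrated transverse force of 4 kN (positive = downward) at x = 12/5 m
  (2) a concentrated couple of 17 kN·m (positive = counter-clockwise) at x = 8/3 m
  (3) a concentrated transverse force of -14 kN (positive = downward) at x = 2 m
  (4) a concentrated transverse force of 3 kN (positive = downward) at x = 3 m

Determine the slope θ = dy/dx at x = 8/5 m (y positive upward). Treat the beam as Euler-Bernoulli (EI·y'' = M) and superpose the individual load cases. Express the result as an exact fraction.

Load 1 — point force P=4 kN at a=12/5 m (b=L-a=8/5):
  θ_1 = -Pb²x(2aL-(3a+b)x)/(2L³EI)  [x≤a] = -4·(8/5)²·(8/5)·(2·(12/5)·4-(3·(12/5)+(8/5))·(8/5))/(2·4³·1000) = -256/390625 rad
Load 2 — applied couple M₀=17 kN·m at a=8/3 m (b=L-a=4/3):
  θ_2 = (R_Ax²/2 - M_Ax)/EI  [x≤a] with R_A=17/3, M_A=17/3 = ((17/3)·(8/5)²/2 - (17/3)·(8/5))/1000 = -17/9375 rad
Load 3 — point force P=-14 kN at a=2 m (b=L-a=2):
  θ_3 = -Pb²x(2aL-(3a+b)x)/(2L³EI)  [x≤a] = -(-14)·2²·(8/5)·(2·2·4-(3·2+2)·(8/5))/(2·4³·1000) = 7/3125 rad
Load 4 — point force P=3 kN at a=3 m (b=L-a=1):
  θ_4 = -Pb²x(2aL-(3a+b)x)/(2L³EI)  [x≤a] = -3·1²·(8/5)·(2·3·4-(3·3+1)·(8/5))/(2·4³·1000) = -3/10000 rad
Superposition: θ = Σ θ_i = -9913/18750000 rad ≈ -0.000529 rad

θ(8/5) = -9913/18750000 rad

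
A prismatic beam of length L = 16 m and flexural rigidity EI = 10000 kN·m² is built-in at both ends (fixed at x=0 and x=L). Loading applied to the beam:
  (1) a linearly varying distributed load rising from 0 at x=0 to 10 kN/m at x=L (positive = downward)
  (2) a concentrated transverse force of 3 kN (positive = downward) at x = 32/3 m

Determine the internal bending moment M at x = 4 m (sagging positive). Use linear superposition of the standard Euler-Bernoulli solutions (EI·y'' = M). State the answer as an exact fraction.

Load 1 — triangular load w₀=10 kN/m (0→w₀ over full span):
  M_1 = 3w₀Lx/20 - w₀L²/30 - w₀x³/(6L) = 3·10·16·4/20 - 10·16²/30 - 10·4³/(6·16) = 4 kN·m
Load 2 — point force P=3 kN at a=32/3 m (b=L-a=16/3):
  M_2 = Pb²(3a+b)x/L³ - Pab²/L²  [x≤a] = 3·(16/3)²·(3·(32/3)+(16/3))·4/16³ - 3·(32/3)·(16/3)²/16² = -4/9 kN·m
Superposition: M = Σ M_i = 32/9 kN·m ≈ 3.555556 kN·m

M(4) = 32/9 kN·m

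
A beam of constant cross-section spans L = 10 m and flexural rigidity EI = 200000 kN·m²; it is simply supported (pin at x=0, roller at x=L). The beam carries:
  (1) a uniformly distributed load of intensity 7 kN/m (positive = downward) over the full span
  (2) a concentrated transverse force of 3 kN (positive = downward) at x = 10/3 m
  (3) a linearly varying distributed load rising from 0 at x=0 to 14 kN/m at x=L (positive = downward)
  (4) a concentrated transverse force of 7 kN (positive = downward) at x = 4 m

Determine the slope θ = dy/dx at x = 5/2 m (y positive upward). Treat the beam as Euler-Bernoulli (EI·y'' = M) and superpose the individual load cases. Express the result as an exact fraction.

Load 1 — uniform load w=7 kN/m over full span:
  θ_1 = -w(L³-6Lx²+4x³)/(24EI) = -7·(10³-6·10·(5/2)²+4·(5/2)³)/(24·200000) = -77/76800 rad
Load 2 — point force P=3 kN at a=10/3 m (b=L-a=20/3):
  θ_2 = -Pb(L²-b²-3x²)/(6LEI)  [x≤a] = -3·(20/3)·(10²-(20/3)²-3·(5/2)²)/(6·10·200000) = -53/864000 rad
Load 3 — triangular load w₀=14 kN/m (0→w₀ over full span):
  θ_3 = -w₀(7L⁴-30L²x²+15x⁴)/(360LEI) = -14·(7·10⁴-30·10²·(5/2)²+15·(5/2)⁴)/(360·10·200000) = -9289/9216000 rad
Load 4 — point force P=7 kN at a=4 m (b=L-a=6):
  θ_4 = -Pb(L²-b²-3x²)/(6LEI)  [x≤a] = -7·6·(10²-6²-3·(5/2)²)/(6·10·200000) = -1267/8000000 rad
Superposition: θ = Σ θ_i = -7707719/3456000000 rad ≈ -0.002230 rad

θ(5/2) = -7707719/3456000000 rad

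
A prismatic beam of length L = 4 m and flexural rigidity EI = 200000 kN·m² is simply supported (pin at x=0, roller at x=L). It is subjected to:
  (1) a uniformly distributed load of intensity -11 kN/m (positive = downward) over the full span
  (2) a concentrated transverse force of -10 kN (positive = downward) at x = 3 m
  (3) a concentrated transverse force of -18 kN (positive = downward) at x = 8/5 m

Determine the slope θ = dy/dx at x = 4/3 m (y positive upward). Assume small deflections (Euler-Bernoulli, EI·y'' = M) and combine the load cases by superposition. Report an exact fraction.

Load 1 — uniform load w=-11 kN/m over full span:
  θ_1 = -w(L³-6Lx²+4x³)/(24EI) = -(-11)·(4³-6·4·(4/3)²+4·(4/3)³)/(24·200000) = 143/2025000 rad
Load 2 — point force P=-10 kN at a=3 m (b=L-a=1):
  θ_2 = -Pb(L²-b²-3x²)/(6LEI)  [x≤a] = -(-10)·1·(4²-1²-3·(4/3)²)/(6·4·200000) = 29/1440000 rad
Load 3 — point force P=-18 kN at a=8/5 m (b=L-a=12/5):
  θ_3 = -Pb(L²-b²-3x²)/(6LEI)  [x≤a] = -(-18)·(12/5)·(4²-(12/5)²-3·(4/3)²)/(6·4·200000) = 69/1562500 rad
Superposition: θ = Σ θ_i = 1092821/8100000000 rad ≈ 0.000135 rad

θ(4/3) = 1092821/8100000000 rad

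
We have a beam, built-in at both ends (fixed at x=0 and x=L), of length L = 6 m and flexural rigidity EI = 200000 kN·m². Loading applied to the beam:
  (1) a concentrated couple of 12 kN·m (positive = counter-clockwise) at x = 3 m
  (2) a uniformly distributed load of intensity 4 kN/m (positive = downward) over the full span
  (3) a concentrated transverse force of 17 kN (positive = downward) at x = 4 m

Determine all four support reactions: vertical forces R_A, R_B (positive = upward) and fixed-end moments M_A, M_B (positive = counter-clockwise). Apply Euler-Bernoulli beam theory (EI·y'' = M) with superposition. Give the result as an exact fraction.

R_A = 524/27 kN, M_A = 203/9 kN·m, R_B = 583/27 kN, M_B = -217/9 kN·m

Load 1 — applied couple M₀=12 kN·m at a=3 m (b=L-a=3):
  R_A = 6M₀ab/L³ = 6·12·3·3/6³ = 3 kN
  M_A = M₀b(2a-b)/L² = 12·3·(2·3-3)/6² = 3 kN·m
  R_B = -6M₀ab/L³ = -6·12·3·3/6³ = -3 kN
  M_B = M₀a(2b-a)/L² = 12·3·(2·3-3)/6² = 3 kN·m
Load 2 — uniform load w=4 kN/m over full span:
  R_A = wL/2 = 4·6/2 = 12 kN
  M_A = wL²/12 = 4·6²/12 = 12 kN·m
  R_B = wL/2 = 4·6/2 = 12 kN
  M_B = -wL²/12 = -4·6²/12 = -12 kN·m
Load 3 — point force P=17 kN at a=4 m (b=L-a=2):
  R_A = Pb²(3a+b)/L³ = 17·2²·(3·4+2)/6³ = 119/27 kN
  M_A = Pab²/L² = 17·4·2²/6² = 68/9 kN·m
  R_B = Pa²(a+3b)/L³ = 17·4²·(4+3·2)/6³ = 340/27 kN
  M_B = -Pa²b/L² = -17·4²·2/6² = -136/9 kN·m
Superposition: R_A = 524/27 kN, M_A = 203/9 kN·m, R_B = 583/27 kN, M_B = -217/9 kN·m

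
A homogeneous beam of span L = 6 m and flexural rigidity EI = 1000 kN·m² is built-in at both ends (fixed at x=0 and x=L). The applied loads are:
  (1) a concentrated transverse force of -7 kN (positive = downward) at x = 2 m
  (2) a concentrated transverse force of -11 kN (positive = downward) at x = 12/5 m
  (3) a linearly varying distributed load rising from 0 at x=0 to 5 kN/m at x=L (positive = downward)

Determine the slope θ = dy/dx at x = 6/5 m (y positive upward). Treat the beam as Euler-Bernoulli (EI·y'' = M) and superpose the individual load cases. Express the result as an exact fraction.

θ(6/5) = 28003/4687500 rad

Load 1 — point force P=-7 kN at a=2 m (b=L-a=4):
  θ_1 = -Pb²x(2aL-(3a+b)x)/(2L³EI)  [x≤a] = -(-7)·4²·(6/5)·(2·2·6-(3·2+4)·(6/5))/(2·6³·1000) = 7/1875 rad
Load 2 — point force P=-11 kN at a=12/5 m (b=L-a=18/5):
  θ_2 = -Pb²x(2aL-(3a+b)x)/(2L³EI)  [x≤a] = -(-11)·(18/5)²·(6/5)·(2·(12/5)·6-(3·(12/5)+(18/5))·(6/5))/(2·6³·1000) = 9801/1562500 rad
Load 3 — triangular load w₀=5 kN/m (0→w₀ over full span):
  θ_3 = -w₀(2x(L-x)(L-2x)(x+2L)+x²(L-x)²)/(120LEI) = -5·(2·(6/5)·(6-(6/5))·(6-2·(6/5))·((6/5)+2·6)+(6/5)²·(6-(6/5))²)/(120·6·1000) = -63/15625 rad
Superposition: θ = Σ θ_i = 28003/4687500 rad ≈ 0.005974 rad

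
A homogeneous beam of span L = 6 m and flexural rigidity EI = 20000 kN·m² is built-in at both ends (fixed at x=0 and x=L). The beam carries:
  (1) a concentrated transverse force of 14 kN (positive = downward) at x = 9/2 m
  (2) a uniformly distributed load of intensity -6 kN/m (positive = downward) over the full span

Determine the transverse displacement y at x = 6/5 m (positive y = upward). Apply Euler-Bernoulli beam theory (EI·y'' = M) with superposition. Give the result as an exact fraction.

y(6/5) = 30447/100000000 m

Load 1 — point force P=14 kN at a=9/2 m (b=L-a=3/2):
  y_1 = -Pb²x²(3aL-(3a+b)x)/(6L³EI)  [x≤a] = -14·(3/2)²·(6/5)²·(3·(9/2)·6-(3·(9/2)+(3/2))·(6/5))/(6·6³·20000) = -441/4000000 m
Load 2 — uniform load w=-6 kN/m over full span:
  y_2 = -wx²(L-x)²/(24EI) = -(-6)·(6/5)²·(6-(6/5))²/(24·20000) = 162/390625 m
Superposition: y = Σ y_i = 30447/100000000 m ≈ 0.000304 m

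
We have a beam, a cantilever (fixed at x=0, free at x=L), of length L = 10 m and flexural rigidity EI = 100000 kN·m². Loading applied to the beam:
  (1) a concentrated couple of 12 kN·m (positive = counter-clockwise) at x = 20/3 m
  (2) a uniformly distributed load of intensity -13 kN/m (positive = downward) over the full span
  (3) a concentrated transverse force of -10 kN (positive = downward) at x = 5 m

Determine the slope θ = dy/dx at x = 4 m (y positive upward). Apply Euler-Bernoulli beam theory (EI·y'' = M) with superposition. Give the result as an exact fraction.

θ(4) = 7/375 rad

Load 1 — applied couple M₀=12 kN·m at a=20/3 m (b=L-a=10/3):
  θ_1 = M₀x/EI  [x≤a] = 12·4/100000 = 3/6250 rad
Load 2 — uniform load w=-13 kN/m over full span:
  θ_2 = -wx(x²-3Lx+3L²)/(6EI) = -(-13)·4·(4²-3·10·4+3·10²)/(6·100000) = 637/37500 rad
Load 3 — point force P=-10 kN at a=5 m (b=L-a=5):
  θ_3 = -Px(2a-x)/(2EI)  [x≤a] = -(-10)·4·(2·5-4)/(2·100000) = 3/2500 rad
Superposition: θ = Σ θ_i = 7/375 rad ≈ 0.018667 rad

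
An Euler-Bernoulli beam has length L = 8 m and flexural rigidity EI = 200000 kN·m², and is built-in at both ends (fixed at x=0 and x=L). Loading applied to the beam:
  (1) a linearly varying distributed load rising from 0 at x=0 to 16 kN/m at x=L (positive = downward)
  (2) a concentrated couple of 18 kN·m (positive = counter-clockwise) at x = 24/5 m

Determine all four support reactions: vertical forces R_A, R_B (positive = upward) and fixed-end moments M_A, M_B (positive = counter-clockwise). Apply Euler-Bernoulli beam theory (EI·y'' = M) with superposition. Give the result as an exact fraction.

R_A = 561/25 kN, M_A = 2992/75 kN·m, R_B = 1039/25 kN, M_B = -1226/25 kN·m

Load 1 — triangular load w₀=16 kN/m (0→w₀ over full span):
  R_A = 3w₀L/20 = 3·16·8/20 = 96/5 kN
  M_A = w₀L²/30 = 16·8²/30 = 512/15 kN·m
  R_B = 7w₀L/20 = 7·16·8/20 = 224/5 kN
  M_B = -w₀L²/20 = -16·8²/20 = -256/5 kN·m
Load 2 — applied couple M₀=18 kN·m at a=24/5 m (b=L-a=16/5):
  R_A = 6M₀ab/L³ = 6·18·(24/5)·(16/5)/8³ = 81/25 kN
  M_A = M₀b(2a-b)/L² = 18·(16/5)·(2·(24/5)-(16/5))/8² = 144/25 kN·m
  R_B = -6M₀ab/L³ = -6·18·(24/5)·(16/5)/8³ = -81/25 kN
  M_B = M₀a(2b-a)/L² = 18·(24/5)·(2·(16/5)-(24/5))/8² = 54/25 kN·m
Superposition: R_A = 561/25 kN, M_A = 2992/75 kN·m, R_B = 1039/25 kN, M_B = -1226/25 kN·m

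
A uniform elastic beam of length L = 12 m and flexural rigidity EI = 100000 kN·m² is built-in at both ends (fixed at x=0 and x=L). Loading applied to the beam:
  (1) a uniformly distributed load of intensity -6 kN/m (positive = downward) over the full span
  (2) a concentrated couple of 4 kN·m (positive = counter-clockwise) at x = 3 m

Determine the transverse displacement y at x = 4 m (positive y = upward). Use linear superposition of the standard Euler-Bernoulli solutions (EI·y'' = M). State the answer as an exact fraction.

Load 1 — uniform load w=-6 kN/m over full span:
  y_1 = -wx²(L-x)²/(24EI) = -(-6)·4²·(12-4)²/(24·100000) = 8/3125 m
Load 2 — applied couple M₀=4 kN·m at a=3 m (b=L-a=9):
  y_2 = (R_Ax³/6 - M_Ax²/2 - M₀(x-a)²/2)/EI  [x>a] with R_A=3/8, M_A=-3/4 = ((3/8)·4³/6 - (-3/4)·4²/2 - 4·(4-3)²/2)/100000 = 1/12500 m
Superposition: y = Σ y_i = 33/12500 m ≈ 0.002640 m

y(4) = 33/12500 m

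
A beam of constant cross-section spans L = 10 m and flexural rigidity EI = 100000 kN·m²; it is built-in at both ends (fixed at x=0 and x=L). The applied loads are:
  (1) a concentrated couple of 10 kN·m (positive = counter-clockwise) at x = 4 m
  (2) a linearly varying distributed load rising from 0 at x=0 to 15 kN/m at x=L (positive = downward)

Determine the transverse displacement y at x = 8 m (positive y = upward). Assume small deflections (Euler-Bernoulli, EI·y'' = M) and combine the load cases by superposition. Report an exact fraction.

Load 1 — applied couple M₀=10 kN·m at a=4 m (b=L-a=6):
  y_1 = (R_Ax³/6 - M_Ax²/2 - M₀(x-a)²/2)/EI  [x>a] with R_A=36/25, M_A=6/5 = ((36/25)·8³/6 - (6/5)·8²/2 - 10·(8-4)²/2)/100000 = 7/156250 m
Load 2 — triangular load w₀=15 kN/m (0→w₀ over full span):
  y_2 = -w₀x²(L-x)²(x+2L)/(120LEI) = -15·8²·(10-8)²·(8+2·10)/(120·10·100000) = -14/15625 m
Superposition: y = Σ y_i = -133/156250 m ≈ -0.000851 m

y(8) = -133/156250 m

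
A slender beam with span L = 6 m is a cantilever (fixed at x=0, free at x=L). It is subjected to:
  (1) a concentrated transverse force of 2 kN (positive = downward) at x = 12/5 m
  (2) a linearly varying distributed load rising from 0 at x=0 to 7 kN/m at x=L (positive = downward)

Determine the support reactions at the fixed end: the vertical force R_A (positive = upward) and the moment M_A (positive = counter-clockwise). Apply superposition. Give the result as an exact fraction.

R_A = 23 kN, M_A = 444/5 kN·m

Load 1 — point force P=2 kN at a=12/5 m (b=L-a=18/5):
  R_A = P = 2 kN
  M_A = Pa = 2·(12/5) = 24/5 kN·m
Load 2 — triangular load w₀=7 kN/m (0→w₀ over full span):
  R_A = w₀L/2 = 7·6/2 = 21 kN
  M_A = w₀L²/3 = 7·6²/3 = 84 kN·m
Superposition: R_A = 23 kN, M_A = 444/5 kN·m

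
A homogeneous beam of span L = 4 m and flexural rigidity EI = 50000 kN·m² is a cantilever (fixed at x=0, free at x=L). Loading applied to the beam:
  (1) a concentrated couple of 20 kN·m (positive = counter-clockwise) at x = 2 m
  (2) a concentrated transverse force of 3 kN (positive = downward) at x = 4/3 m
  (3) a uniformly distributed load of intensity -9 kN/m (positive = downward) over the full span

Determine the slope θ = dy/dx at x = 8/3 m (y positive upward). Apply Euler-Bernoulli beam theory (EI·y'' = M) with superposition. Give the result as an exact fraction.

θ(8/3) = 73/28125 rad

Load 1 — applied couple M₀=20 kN·m at a=2 m (b=L-a=2):
  θ_1 = M₀a/EI  [x>a] = 20·2/50000 = 1/1250 rad
Load 2 — point force P=3 kN at a=4/3 m (b=L-a=8/3):
  θ_2 = -Pa²/(2EI)  [x>a] = -3·(4/3)²/(2·50000) = -1/18750 rad
Load 3 — uniform load w=-9 kN/m over full span:
  θ_3 = -wx(x²-3Lx+3L²)/(6EI) = -(-9)·(8/3)·((8/3)²-3·4·(8/3)+3·4²)/(6·50000) = 52/28125 rad
Superposition: θ = Σ θ_i = 73/28125 rad ≈ 0.002596 rad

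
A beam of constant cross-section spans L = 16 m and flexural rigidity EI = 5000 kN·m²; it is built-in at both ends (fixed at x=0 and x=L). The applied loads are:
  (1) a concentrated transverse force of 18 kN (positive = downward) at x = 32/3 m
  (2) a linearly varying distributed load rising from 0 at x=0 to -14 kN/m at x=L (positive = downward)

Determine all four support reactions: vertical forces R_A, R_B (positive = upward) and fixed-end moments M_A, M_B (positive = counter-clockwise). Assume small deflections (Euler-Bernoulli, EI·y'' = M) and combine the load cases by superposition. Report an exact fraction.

R_A = -434/15 kN, M_A = -1472/15 kN·m, R_B = -976/15 kN, M_B = 2048/15 kN·m

Load 1 — point force P=18 kN at a=32/3 m (b=L-a=16/3):
  R_A = Pb²(3a+b)/L³ = 18·(16/3)²·(3·(32/3)+(16/3))/16³ = 14/3 kN
  M_A = Pab²/L² = 18·(32/3)·(16/3)²/16² = 64/3 kN·m
  R_B = Pa²(a+3b)/L³ = 18·(32/3)²·((32/3)+3·(16/3))/16³ = 40/3 kN
  M_B = -Pa²b/L² = -18·(32/3)²·(16/3)/16² = -128/3 kN·m
Load 2 — triangular load w₀=-14 kN/m (0→w₀ over full span):
  R_A = 3w₀L/20 = 3·(-14)·16/20 = -168/5 kN
  M_A = w₀L²/30 = (-14)·16²/30 = -1792/15 kN·m
  R_B = 7w₀L/20 = 7·(-14)·16/20 = -392/5 kN
  M_B = -w₀L²/20 = -(-14)·16²/20 = 896/5 kN·m
Superposition: R_A = -434/15 kN, M_A = -1472/15 kN·m, R_B = -976/15 kN, M_B = 2048/15 kN·m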